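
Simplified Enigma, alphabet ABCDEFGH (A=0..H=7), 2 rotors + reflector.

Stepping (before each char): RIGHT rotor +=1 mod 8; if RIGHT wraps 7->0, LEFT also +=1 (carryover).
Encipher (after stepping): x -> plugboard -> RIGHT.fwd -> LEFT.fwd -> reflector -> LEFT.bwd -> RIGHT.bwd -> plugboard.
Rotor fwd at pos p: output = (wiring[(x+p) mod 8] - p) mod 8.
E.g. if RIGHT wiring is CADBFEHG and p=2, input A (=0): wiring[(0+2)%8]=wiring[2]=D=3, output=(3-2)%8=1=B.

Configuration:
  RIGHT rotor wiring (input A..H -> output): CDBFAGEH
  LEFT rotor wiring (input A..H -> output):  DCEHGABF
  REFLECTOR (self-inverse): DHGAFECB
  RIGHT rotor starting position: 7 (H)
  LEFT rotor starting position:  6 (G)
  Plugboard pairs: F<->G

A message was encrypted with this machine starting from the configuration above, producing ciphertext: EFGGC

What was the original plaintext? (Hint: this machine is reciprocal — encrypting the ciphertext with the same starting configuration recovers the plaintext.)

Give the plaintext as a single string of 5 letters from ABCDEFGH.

Char 1 ('E'): step: R->0, L->7 (L advanced); E->plug->E->R->A->L->G->refl->C->L'->H->R'->H->plug->H
Char 2 ('F'): step: R->1, L=7; F->plug->G->R->G->L->B->refl->H->L'->F->R'->E->plug->E
Char 3 ('G'): step: R->2, L=7; G->plug->F->R->F->L->H->refl->B->L'->G->R'->C->plug->C
Char 4 ('G'): step: R->3, L=7; G->plug->F->R->H->L->C->refl->G->L'->A->R'->G->plug->F
Char 5 ('C'): step: R->4, L=7; C->plug->C->R->A->L->G->refl->C->L'->H->R'->F->plug->G

Answer: HECFG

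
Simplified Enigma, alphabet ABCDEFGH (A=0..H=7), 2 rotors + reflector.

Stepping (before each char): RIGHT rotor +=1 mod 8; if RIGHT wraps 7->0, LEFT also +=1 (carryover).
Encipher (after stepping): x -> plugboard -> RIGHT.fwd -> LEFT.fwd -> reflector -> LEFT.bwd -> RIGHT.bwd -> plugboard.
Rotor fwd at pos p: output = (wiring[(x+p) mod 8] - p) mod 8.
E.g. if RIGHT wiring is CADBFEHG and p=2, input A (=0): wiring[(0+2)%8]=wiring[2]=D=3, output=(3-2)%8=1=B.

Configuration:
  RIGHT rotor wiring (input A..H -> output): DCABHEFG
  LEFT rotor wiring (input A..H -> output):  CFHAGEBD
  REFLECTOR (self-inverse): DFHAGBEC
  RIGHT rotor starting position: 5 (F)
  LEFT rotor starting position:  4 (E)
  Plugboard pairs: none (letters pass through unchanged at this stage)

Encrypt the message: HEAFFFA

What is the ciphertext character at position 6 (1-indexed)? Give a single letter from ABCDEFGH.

Char 1 ('H'): step: R->6, L=4; H->plug->H->R->G->L->D->refl->A->L'->B->R'->G->plug->G
Char 2 ('E'): step: R->7, L=4; E->plug->E->R->C->L->F->refl->B->L'->F->R'->G->plug->G
Char 3 ('A'): step: R->0, L->5 (L advanced); A->plug->A->R->D->L->F->refl->B->L'->H->R'->E->plug->E
Char 4 ('F'): step: R->1, L=5; F->plug->F->R->E->L->A->refl->D->L'->G->R'->D->plug->D
Char 5 ('F'): step: R->2, L=5; F->plug->F->R->E->L->A->refl->D->L'->G->R'->A->plug->A
Char 6 ('F'): step: R->3, L=5; F->plug->F->R->A->L->H->refl->C->L'->F->R'->H->plug->H

H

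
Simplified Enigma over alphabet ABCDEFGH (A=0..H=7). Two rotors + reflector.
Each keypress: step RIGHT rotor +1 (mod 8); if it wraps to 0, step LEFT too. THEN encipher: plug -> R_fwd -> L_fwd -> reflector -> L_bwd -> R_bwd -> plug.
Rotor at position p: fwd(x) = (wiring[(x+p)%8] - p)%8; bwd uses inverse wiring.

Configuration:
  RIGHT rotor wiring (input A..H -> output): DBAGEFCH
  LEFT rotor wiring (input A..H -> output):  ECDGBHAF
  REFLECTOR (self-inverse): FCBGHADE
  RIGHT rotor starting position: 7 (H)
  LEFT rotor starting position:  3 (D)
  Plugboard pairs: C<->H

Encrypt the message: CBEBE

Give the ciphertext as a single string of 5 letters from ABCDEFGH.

Char 1 ('C'): step: R->0, L->4 (L advanced); C->plug->H->R->H->L->C->refl->B->L'->D->R'->A->plug->A
Char 2 ('B'): step: R->1, L=4; B->plug->B->R->H->L->C->refl->B->L'->D->R'->D->plug->D
Char 3 ('E'): step: R->2, L=4; E->plug->E->R->A->L->F->refl->A->L'->E->R'->B->plug->B
Char 4 ('B'): step: R->3, L=4; B->plug->B->R->B->L->D->refl->G->L'->F->R'->H->plug->C
Char 5 ('E'): step: R->4, L=4; E->plug->E->R->H->L->C->refl->B->L'->D->R'->D->plug->D

Answer: ADBCD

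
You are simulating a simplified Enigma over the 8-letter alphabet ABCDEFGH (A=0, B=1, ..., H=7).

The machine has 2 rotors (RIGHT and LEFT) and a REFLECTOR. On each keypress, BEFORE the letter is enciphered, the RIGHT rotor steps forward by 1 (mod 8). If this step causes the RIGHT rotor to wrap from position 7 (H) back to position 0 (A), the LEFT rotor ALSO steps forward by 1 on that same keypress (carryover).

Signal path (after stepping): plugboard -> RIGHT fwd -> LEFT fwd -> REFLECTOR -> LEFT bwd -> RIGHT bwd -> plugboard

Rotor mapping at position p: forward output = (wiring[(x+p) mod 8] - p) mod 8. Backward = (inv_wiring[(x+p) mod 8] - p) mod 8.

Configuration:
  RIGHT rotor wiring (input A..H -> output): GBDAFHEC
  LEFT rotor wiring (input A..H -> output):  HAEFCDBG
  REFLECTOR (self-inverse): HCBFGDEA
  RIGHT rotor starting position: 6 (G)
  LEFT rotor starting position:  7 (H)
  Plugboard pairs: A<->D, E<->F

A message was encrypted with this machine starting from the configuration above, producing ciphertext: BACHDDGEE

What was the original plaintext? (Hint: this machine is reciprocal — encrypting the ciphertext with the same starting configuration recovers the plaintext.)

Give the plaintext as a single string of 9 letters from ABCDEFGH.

Char 1 ('B'): step: R->7, L=7; B->plug->B->R->H->L->C->refl->B->L'->C->R'->C->plug->C
Char 2 ('A'): step: R->0, L->0 (L advanced); A->plug->D->R->A->L->H->refl->A->L'->B->R'->B->plug->B
Char 3 ('C'): step: R->1, L=0; C->plug->C->R->H->L->G->refl->E->L'->C->R'->B->plug->B
Char 4 ('H'): step: R->2, L=0; H->plug->H->R->H->L->G->refl->E->L'->C->R'->E->plug->F
Char 5 ('D'): step: R->3, L=0; D->plug->A->R->F->L->D->refl->F->L'->D->R'->F->plug->E
Char 6 ('D'): step: R->4, L=0; D->plug->A->R->B->L->A->refl->H->L'->A->R'->C->plug->C
Char 7 ('G'): step: R->5, L=0; G->plug->G->R->D->L->F->refl->D->L'->F->R'->C->plug->C
Char 8 ('E'): step: R->6, L=0; E->plug->F->R->C->L->E->refl->G->L'->H->R'->G->plug->G
Char 9 ('E'): step: R->7, L=0; E->plug->F->R->G->L->B->refl->C->L'->E->R'->D->plug->A

Answer: CBBFECCGA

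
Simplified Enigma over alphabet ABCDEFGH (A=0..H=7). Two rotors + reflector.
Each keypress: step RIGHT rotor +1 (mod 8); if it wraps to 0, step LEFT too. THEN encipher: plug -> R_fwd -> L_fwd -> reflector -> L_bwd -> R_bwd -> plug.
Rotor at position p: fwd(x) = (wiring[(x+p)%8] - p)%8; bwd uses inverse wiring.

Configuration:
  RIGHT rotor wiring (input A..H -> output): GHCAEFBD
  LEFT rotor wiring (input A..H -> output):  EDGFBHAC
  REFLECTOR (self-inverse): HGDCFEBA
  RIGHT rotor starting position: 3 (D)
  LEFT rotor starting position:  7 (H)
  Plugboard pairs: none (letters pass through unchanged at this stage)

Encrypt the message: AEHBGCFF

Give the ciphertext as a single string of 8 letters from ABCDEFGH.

Answer: CDEABBEE

Derivation:
Char 1 ('A'): step: R->4, L=7; A->plug->A->R->A->L->D->refl->C->L'->F->R'->C->plug->C
Char 2 ('E'): step: R->5, L=7; E->plug->E->R->C->L->E->refl->F->L'->B->R'->D->plug->D
Char 3 ('H'): step: R->6, L=7; H->plug->H->R->H->L->B->refl->G->L'->E->R'->E->plug->E
Char 4 ('B'): step: R->7, L=7; B->plug->B->R->H->L->B->refl->G->L'->E->R'->A->plug->A
Char 5 ('G'): step: R->0, L->0 (L advanced); G->plug->G->R->B->L->D->refl->C->L'->H->R'->B->plug->B
Char 6 ('C'): step: R->1, L=0; C->plug->C->R->H->L->C->refl->D->L'->B->R'->B->plug->B
Char 7 ('F'): step: R->2, L=0; F->plug->F->R->B->L->D->refl->C->L'->H->R'->E->plug->E
Char 8 ('F'): step: R->3, L=0; F->plug->F->R->D->L->F->refl->E->L'->A->R'->E->plug->E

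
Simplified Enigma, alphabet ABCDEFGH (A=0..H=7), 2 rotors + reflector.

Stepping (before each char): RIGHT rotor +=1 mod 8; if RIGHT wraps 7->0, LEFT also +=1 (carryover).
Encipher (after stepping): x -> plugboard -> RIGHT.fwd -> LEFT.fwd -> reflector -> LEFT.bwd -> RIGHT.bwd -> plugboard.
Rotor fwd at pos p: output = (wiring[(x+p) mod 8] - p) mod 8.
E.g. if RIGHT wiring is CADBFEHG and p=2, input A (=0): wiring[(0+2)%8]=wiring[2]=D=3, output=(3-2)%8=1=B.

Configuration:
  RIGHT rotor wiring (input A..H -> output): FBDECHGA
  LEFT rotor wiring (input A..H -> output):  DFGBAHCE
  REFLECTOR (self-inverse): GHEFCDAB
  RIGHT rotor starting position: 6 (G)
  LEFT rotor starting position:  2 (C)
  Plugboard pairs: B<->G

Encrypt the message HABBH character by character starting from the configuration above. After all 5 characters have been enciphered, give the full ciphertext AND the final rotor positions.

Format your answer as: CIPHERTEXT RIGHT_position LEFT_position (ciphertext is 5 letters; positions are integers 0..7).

Answer: FHDEE 3 3

Derivation:
Char 1 ('H'): step: R->7, L=2; H->plug->H->R->H->L->D->refl->F->L'->D->R'->F->plug->F
Char 2 ('A'): step: R->0, L->3 (L advanced); A->plug->A->R->F->L->A->refl->G->L'->A->R'->H->plug->H
Char 3 ('B'): step: R->1, L=3; B->plug->G->R->H->L->D->refl->F->L'->B->R'->D->plug->D
Char 4 ('B'): step: R->2, L=3; B->plug->G->R->D->L->H->refl->B->L'->E->R'->E->plug->E
Char 5 ('H'): step: R->3, L=3; H->plug->H->R->A->L->G->refl->A->L'->F->R'->E->plug->E
Final: ciphertext=FHDEE, RIGHT=3, LEFT=3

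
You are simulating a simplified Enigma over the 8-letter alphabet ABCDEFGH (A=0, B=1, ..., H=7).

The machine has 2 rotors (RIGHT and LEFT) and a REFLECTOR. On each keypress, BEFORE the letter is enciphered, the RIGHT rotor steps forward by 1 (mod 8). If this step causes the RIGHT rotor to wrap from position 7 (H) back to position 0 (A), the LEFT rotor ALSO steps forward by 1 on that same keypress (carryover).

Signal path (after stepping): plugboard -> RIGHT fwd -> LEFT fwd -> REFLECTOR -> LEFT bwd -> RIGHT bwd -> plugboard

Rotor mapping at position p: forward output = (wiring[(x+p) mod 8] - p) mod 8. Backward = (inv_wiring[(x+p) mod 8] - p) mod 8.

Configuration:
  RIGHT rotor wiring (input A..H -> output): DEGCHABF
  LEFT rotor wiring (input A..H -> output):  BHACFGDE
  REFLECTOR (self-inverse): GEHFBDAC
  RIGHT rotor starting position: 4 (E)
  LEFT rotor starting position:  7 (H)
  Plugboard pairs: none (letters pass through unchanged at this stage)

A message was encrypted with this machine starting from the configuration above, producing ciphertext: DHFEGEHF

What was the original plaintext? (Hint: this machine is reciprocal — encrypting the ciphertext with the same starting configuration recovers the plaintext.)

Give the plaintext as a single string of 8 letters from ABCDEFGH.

Answer: FCBFDBGE

Derivation:
Char 1 ('D'): step: R->5, L=7; D->plug->D->R->G->L->H->refl->C->L'->B->R'->F->plug->F
Char 2 ('H'): step: R->6, L=7; H->plug->H->R->C->L->A->refl->G->L'->F->R'->C->plug->C
Char 3 ('F'): step: R->7, L=7; F->plug->F->R->A->L->F->refl->D->L'->E->R'->B->plug->B
Char 4 ('E'): step: R->0, L->0 (L advanced); E->plug->E->R->H->L->E->refl->B->L'->A->R'->F->plug->F
Char 5 ('G'): step: R->1, L=0; G->plug->G->R->E->L->F->refl->D->L'->G->R'->D->plug->D
Char 6 ('E'): step: R->2, L=0; E->plug->E->R->H->L->E->refl->B->L'->A->R'->B->plug->B
Char 7 ('H'): step: R->3, L=0; H->plug->H->R->D->L->C->refl->H->L'->B->R'->G->plug->G
Char 8 ('F'): step: R->4, L=0; F->plug->F->R->A->L->B->refl->E->L'->H->R'->E->plug->E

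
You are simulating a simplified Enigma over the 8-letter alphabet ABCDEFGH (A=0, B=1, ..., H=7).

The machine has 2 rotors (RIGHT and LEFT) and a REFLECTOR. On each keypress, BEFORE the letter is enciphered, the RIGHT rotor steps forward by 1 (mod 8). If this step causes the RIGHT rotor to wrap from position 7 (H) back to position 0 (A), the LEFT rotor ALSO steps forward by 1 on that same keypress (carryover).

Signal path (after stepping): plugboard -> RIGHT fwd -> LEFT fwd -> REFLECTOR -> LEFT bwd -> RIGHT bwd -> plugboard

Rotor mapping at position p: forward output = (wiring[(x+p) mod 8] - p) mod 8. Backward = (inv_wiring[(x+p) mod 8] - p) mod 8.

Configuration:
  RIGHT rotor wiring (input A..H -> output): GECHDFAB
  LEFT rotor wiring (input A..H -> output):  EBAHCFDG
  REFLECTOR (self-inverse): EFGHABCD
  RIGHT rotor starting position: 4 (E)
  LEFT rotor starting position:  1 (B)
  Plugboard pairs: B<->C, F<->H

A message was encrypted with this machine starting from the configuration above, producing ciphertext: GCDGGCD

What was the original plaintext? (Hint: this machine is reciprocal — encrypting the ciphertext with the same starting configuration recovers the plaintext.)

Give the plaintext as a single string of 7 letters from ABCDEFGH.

Answer: HDGABFB

Derivation:
Char 1 ('G'): step: R->5, L=1; G->plug->G->R->C->L->G->refl->C->L'->F->R'->F->plug->H
Char 2 ('C'): step: R->6, L=1; C->plug->B->R->D->L->B->refl->F->L'->G->R'->D->plug->D
Char 3 ('D'): step: R->7, L=1; D->plug->D->R->D->L->B->refl->F->L'->G->R'->G->plug->G
Char 4 ('G'): step: R->0, L->2 (L advanced); G->plug->G->R->A->L->G->refl->C->L'->G->R'->A->plug->A
Char 5 ('G'): step: R->1, L=2; G->plug->G->R->A->L->G->refl->C->L'->G->R'->C->plug->B
Char 6 ('C'): step: R->2, L=2; C->plug->B->R->F->L->E->refl->A->L'->C->R'->H->plug->F
Char 7 ('D'): step: R->3, L=2; D->plug->D->R->F->L->E->refl->A->L'->C->R'->C->plug->B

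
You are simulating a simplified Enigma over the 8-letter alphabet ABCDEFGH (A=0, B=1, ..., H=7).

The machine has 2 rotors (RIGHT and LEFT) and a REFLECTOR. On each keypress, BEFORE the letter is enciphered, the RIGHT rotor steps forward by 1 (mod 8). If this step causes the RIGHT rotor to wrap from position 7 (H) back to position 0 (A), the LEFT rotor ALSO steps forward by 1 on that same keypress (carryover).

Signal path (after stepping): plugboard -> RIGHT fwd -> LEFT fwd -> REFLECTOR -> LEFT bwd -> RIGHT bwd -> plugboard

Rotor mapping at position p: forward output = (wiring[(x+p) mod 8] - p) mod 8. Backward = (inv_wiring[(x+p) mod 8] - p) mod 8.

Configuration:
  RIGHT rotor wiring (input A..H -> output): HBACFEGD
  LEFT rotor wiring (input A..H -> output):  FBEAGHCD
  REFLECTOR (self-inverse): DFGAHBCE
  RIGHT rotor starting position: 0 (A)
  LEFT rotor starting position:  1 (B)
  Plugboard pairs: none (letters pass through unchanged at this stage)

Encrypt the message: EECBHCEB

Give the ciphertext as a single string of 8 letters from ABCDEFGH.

Char 1 ('E'): step: R->1, L=1; E->plug->E->R->D->L->F->refl->B->L'->F->R'->F->plug->F
Char 2 ('E'): step: R->2, L=1; E->plug->E->R->E->L->G->refl->C->L'->G->R'->A->plug->A
Char 3 ('C'): step: R->3, L=1; C->plug->C->R->B->L->D->refl->A->L'->A->R'->E->plug->E
Char 4 ('B'): step: R->4, L=1; B->plug->B->R->A->L->A->refl->D->L'->B->R'->A->plug->A
Char 5 ('H'): step: R->5, L=1; H->plug->H->R->A->L->A->refl->D->L'->B->R'->B->plug->B
Char 6 ('C'): step: R->6, L=1; C->plug->C->R->B->L->D->refl->A->L'->A->R'->A->plug->A
Char 7 ('E'): step: R->7, L=1; E->plug->E->R->D->L->F->refl->B->L'->F->R'->G->plug->G
Char 8 ('B'): step: R->0, L->2 (L advanced); B->plug->B->R->B->L->G->refl->C->L'->A->R'->C->plug->C

Answer: FAEABAGC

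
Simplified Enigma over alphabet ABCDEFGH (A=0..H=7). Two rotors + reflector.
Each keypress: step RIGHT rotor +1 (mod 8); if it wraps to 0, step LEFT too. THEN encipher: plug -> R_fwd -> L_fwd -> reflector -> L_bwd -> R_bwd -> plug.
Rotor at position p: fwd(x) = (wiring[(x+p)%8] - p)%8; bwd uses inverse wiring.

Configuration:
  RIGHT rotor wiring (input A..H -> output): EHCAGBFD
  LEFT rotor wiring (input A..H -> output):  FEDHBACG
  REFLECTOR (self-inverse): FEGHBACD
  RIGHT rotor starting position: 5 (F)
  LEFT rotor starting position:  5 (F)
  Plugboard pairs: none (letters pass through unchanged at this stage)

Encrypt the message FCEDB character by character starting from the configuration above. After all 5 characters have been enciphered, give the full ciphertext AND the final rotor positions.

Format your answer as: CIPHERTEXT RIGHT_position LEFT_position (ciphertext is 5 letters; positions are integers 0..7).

Char 1 ('F'): step: R->6, L=5; F->plug->F->R->C->L->B->refl->E->L'->H->R'->A->plug->A
Char 2 ('C'): step: R->7, L=5; C->plug->C->R->A->L->D->refl->H->L'->E->R'->A->plug->A
Char 3 ('E'): step: R->0, L->6 (L advanced); E->plug->E->R->G->L->D->refl->H->L'->C->R'->C->plug->C
Char 4 ('D'): step: R->1, L=6; D->plug->D->R->F->L->B->refl->E->L'->A->R'->E->plug->E
Char 5 ('B'): step: R->2, L=6; B->plug->B->R->G->L->D->refl->H->L'->C->R'->G->plug->G
Final: ciphertext=AACEG, RIGHT=2, LEFT=6

Answer: AACEG 2 6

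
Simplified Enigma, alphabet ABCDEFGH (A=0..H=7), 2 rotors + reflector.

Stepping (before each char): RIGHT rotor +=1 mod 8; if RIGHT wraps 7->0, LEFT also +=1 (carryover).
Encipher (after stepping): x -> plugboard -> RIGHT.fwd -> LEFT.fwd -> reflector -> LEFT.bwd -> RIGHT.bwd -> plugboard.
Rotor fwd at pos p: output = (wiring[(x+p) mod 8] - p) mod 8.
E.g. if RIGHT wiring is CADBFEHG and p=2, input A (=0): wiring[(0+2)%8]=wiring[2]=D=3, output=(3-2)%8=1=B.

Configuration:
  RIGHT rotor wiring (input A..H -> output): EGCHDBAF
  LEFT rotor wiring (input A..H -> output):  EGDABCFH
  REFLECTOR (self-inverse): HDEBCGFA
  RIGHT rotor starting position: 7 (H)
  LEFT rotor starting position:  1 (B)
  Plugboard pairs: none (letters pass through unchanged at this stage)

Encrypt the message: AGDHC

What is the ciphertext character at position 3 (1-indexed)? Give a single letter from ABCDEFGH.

Char 1 ('A'): step: R->0, L->2 (L advanced); A->plug->A->R->E->L->D->refl->B->L'->A->R'->G->plug->G
Char 2 ('G'): step: R->1, L=2; G->plug->G->R->E->L->D->refl->B->L'->A->R'->E->plug->E
Char 3 ('D'): step: R->2, L=2; D->plug->D->R->H->L->E->refl->C->L'->G->R'->E->plug->E

E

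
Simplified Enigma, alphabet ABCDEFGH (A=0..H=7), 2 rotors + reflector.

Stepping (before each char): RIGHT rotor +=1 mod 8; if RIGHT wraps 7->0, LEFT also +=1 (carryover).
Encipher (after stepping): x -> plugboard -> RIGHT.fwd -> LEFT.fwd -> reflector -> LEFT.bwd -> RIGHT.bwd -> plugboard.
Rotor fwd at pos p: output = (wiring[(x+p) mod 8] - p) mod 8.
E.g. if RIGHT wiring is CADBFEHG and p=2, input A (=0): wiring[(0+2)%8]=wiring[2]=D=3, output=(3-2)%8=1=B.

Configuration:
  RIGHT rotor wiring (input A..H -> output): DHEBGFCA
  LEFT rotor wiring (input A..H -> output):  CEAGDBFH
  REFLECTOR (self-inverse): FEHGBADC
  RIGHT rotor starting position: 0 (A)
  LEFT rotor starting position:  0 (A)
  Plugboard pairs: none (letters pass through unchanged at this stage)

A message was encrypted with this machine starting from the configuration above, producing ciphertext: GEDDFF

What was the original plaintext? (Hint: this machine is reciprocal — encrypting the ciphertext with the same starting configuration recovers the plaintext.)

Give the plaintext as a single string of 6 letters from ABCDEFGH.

Char 1 ('G'): step: R->1, L=0; G->plug->G->R->H->L->H->refl->C->L'->A->R'->C->plug->C
Char 2 ('E'): step: R->2, L=0; E->plug->E->R->A->L->C->refl->H->L'->H->R'->B->plug->B
Char 3 ('D'): step: R->3, L=0; D->plug->D->R->H->L->H->refl->C->L'->A->R'->F->plug->F
Char 4 ('D'): step: R->4, L=0; D->plug->D->R->E->L->D->refl->G->L'->D->R'->F->plug->F
Char 5 ('F'): step: R->5, L=0; F->plug->F->R->H->L->H->refl->C->L'->A->R'->A->plug->A
Char 6 ('F'): step: R->6, L=0; F->plug->F->R->D->L->G->refl->D->L'->E->R'->A->plug->A

Answer: CBFFAA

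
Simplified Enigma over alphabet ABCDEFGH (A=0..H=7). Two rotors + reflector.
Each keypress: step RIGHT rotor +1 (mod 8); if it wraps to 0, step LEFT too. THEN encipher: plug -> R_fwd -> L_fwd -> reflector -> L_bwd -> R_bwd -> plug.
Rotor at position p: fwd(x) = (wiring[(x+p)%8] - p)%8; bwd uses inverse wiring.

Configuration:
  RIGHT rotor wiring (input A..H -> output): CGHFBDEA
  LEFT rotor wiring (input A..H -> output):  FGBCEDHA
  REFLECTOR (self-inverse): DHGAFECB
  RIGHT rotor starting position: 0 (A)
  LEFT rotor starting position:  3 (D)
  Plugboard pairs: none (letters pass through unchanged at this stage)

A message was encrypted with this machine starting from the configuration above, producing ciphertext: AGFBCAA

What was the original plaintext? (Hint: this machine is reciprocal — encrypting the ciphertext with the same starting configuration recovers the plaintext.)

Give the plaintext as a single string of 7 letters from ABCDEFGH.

Answer: GDEAHBD

Derivation:
Char 1 ('A'): step: R->1, L=3; A->plug->A->R->F->L->C->refl->G->L'->H->R'->G->plug->G
Char 2 ('G'): step: R->2, L=3; G->plug->G->R->A->L->H->refl->B->L'->B->R'->D->plug->D
Char 3 ('F'): step: R->3, L=3; F->plug->F->R->H->L->G->refl->C->L'->F->R'->E->plug->E
Char 4 ('B'): step: R->4, L=3; B->plug->B->R->H->L->G->refl->C->L'->F->R'->A->plug->A
Char 5 ('C'): step: R->5, L=3; C->plug->C->R->D->L->E->refl->F->L'->E->R'->H->plug->H
Char 6 ('A'): step: R->6, L=3; A->plug->A->R->G->L->D->refl->A->L'->C->R'->B->plug->B
Char 7 ('A'): step: R->7, L=3; A->plug->A->R->B->L->B->refl->H->L'->A->R'->D->plug->D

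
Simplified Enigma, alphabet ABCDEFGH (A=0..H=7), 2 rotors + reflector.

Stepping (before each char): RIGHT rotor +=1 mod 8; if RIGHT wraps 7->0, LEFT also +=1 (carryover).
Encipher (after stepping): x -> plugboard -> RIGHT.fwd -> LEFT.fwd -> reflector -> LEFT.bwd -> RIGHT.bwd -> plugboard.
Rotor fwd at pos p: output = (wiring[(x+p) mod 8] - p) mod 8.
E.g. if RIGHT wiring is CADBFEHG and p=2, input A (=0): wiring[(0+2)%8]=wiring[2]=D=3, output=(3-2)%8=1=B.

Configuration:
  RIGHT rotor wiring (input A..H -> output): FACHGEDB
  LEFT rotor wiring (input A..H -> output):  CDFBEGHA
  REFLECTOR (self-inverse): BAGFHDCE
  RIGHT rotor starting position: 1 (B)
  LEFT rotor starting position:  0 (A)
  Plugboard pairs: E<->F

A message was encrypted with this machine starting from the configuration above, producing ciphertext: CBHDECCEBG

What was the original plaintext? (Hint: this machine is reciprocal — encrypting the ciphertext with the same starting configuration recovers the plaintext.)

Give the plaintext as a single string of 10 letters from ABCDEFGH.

Char 1 ('C'): step: R->2, L=0; C->plug->C->R->E->L->E->refl->H->L'->G->R'->H->plug->H
Char 2 ('B'): step: R->3, L=0; B->plug->B->R->D->L->B->refl->A->L'->H->R'->H->plug->H
Char 3 ('H'): step: R->4, L=0; H->plug->H->R->D->L->B->refl->A->L'->H->R'->C->plug->C
Char 4 ('D'): step: R->5, L=0; D->plug->D->R->A->L->C->refl->G->L'->F->R'->F->plug->E
Char 5 ('E'): step: R->6, L=0; E->plug->F->R->B->L->D->refl->F->L'->C->R'->D->plug->D
Char 6 ('C'): step: R->7, L=0; C->plug->C->R->B->L->D->refl->F->L'->C->R'->A->plug->A
Char 7 ('C'): step: R->0, L->1 (L advanced); C->plug->C->R->C->L->A->refl->B->L'->H->R'->D->plug->D
Char 8 ('E'): step: R->1, L=1; E->plug->F->R->C->L->A->refl->B->L'->H->R'->A->plug->A
Char 9 ('B'): step: R->2, L=1; B->plug->B->R->F->L->G->refl->C->L'->A->R'->A->plug->A
Char 10 ('G'): step: R->3, L=1; G->plug->G->R->F->L->G->refl->C->L'->A->R'->D->plug->D

Answer: HHCEDADAAD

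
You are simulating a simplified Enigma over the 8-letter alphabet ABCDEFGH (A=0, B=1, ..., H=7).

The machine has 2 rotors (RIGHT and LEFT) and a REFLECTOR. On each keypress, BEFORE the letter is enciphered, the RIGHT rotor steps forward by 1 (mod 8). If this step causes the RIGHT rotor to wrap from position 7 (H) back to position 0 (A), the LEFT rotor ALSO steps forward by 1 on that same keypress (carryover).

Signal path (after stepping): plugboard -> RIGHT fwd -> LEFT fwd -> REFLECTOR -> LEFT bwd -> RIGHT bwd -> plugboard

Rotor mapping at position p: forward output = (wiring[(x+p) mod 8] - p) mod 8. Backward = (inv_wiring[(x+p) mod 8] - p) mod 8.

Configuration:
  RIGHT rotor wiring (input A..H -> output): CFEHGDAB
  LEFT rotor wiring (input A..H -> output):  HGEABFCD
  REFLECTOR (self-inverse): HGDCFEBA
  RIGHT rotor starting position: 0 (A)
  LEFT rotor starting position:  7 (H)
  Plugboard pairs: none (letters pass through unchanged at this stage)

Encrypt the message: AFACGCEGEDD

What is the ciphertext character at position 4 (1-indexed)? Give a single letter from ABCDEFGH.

Char 1 ('A'): step: R->1, L=7; A->plug->A->R->E->L->B->refl->G->L'->G->R'->C->plug->C
Char 2 ('F'): step: R->2, L=7; F->plug->F->R->H->L->D->refl->C->L'->F->R'->B->plug->B
Char 3 ('A'): step: R->3, L=7; A->plug->A->R->E->L->B->refl->G->L'->G->R'->E->plug->E
Char 4 ('C'): step: R->4, L=7; C->plug->C->R->E->L->B->refl->G->L'->G->R'->E->plug->E

E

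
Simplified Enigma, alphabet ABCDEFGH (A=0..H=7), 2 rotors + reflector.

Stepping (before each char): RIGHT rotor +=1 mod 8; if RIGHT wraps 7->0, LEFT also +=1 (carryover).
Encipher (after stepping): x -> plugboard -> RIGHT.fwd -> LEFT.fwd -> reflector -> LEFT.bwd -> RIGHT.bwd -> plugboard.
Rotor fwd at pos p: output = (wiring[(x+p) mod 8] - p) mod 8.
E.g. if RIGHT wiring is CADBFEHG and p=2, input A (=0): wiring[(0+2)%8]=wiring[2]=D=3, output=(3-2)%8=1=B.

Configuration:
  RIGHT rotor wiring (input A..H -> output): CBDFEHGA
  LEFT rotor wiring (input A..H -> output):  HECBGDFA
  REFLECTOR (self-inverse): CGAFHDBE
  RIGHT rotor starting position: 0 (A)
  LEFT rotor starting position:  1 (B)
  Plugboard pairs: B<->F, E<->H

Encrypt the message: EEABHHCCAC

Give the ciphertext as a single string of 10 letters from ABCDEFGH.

Answer: GACHAGDDGA

Derivation:
Char 1 ('E'): step: R->1, L=1; E->plug->H->R->B->L->B->refl->G->L'->H->R'->G->plug->G
Char 2 ('E'): step: R->2, L=1; E->plug->H->R->H->L->G->refl->B->L'->B->R'->A->plug->A
Char 3 ('A'): step: R->3, L=1; A->plug->A->R->C->L->A->refl->C->L'->E->R'->C->plug->C
Char 4 ('B'): step: R->4, L=1; B->plug->F->R->F->L->E->refl->H->L'->G->R'->E->plug->H
Char 5 ('H'): step: R->5, L=1; H->plug->E->R->E->L->C->refl->A->L'->C->R'->A->plug->A
Char 6 ('H'): step: R->6, L=1; H->plug->E->R->F->L->E->refl->H->L'->G->R'->G->plug->G
Char 7 ('C'): step: R->7, L=1; C->plug->C->R->C->L->A->refl->C->L'->E->R'->D->plug->D
Char 8 ('C'): step: R->0, L->2 (L advanced); C->plug->C->R->D->L->B->refl->G->L'->F->R'->D->plug->D
Char 9 ('A'): step: R->1, L=2; A->plug->A->R->A->L->A->refl->C->L'->H->R'->G->plug->G
Char 10 ('C'): step: R->2, L=2; C->plug->C->R->C->L->E->refl->H->L'->B->R'->A->plug->A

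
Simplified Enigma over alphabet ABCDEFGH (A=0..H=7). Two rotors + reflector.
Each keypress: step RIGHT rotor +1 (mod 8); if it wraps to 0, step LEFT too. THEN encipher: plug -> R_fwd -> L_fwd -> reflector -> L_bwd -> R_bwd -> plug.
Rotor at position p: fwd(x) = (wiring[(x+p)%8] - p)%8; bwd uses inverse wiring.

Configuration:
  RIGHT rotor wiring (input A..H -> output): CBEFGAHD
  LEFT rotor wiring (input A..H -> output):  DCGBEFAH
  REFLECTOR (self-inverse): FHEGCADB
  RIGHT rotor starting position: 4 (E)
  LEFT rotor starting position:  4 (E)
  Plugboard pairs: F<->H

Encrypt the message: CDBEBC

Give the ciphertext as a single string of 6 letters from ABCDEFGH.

Char 1 ('C'): step: R->5, L=4; C->plug->C->R->G->L->C->refl->E->L'->C->R'->B->plug->B
Char 2 ('D'): step: R->6, L=4; D->plug->D->R->D->L->D->refl->G->L'->F->R'->B->plug->B
Char 3 ('B'): step: R->7, L=4; B->plug->B->R->D->L->D->refl->G->L'->F->R'->D->plug->D
Char 4 ('E'): step: R->0, L->5 (L advanced); E->plug->E->R->G->L->E->refl->C->L'->C->R'->A->plug->A
Char 5 ('B'): step: R->1, L=5; B->plug->B->R->D->L->G->refl->D->L'->B->R'->H->plug->F
Char 6 ('C'): step: R->2, L=5; C->plug->C->R->E->L->F->refl->A->L'->A->R'->G->plug->G

Answer: BBDAFG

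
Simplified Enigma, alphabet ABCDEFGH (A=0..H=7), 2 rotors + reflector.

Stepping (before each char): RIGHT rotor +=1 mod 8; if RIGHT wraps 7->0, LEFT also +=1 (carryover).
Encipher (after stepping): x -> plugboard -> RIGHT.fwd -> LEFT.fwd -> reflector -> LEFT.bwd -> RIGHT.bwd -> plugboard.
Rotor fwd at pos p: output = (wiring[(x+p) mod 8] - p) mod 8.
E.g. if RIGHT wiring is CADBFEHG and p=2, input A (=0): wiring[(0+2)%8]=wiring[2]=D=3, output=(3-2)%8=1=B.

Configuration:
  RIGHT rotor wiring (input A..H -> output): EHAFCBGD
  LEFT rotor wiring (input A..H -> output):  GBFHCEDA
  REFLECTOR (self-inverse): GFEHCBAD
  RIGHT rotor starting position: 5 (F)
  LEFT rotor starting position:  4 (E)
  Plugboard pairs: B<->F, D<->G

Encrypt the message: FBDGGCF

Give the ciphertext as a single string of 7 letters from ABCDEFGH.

Answer: CAABFDH

Derivation:
Char 1 ('F'): step: R->6, L=4; F->plug->B->R->F->L->F->refl->B->L'->G->R'->C->plug->C
Char 2 ('B'): step: R->7, L=4; B->plug->F->R->D->L->E->refl->C->L'->E->R'->A->plug->A
Char 3 ('D'): step: R->0, L->5 (L advanced); D->plug->G->R->G->L->C->refl->E->L'->E->R'->A->plug->A
Char 4 ('G'): step: R->1, L=5; G->plug->D->R->B->L->G->refl->A->L'->F->R'->F->plug->B
Char 5 ('G'): step: R->2, L=5; G->plug->D->R->H->L->F->refl->B->L'->D->R'->B->plug->F
Char 6 ('C'): step: R->3, L=5; C->plug->C->R->G->L->C->refl->E->L'->E->R'->G->plug->D
Char 7 ('F'): step: R->4, L=5; F->plug->B->R->F->L->A->refl->G->L'->B->R'->H->plug->H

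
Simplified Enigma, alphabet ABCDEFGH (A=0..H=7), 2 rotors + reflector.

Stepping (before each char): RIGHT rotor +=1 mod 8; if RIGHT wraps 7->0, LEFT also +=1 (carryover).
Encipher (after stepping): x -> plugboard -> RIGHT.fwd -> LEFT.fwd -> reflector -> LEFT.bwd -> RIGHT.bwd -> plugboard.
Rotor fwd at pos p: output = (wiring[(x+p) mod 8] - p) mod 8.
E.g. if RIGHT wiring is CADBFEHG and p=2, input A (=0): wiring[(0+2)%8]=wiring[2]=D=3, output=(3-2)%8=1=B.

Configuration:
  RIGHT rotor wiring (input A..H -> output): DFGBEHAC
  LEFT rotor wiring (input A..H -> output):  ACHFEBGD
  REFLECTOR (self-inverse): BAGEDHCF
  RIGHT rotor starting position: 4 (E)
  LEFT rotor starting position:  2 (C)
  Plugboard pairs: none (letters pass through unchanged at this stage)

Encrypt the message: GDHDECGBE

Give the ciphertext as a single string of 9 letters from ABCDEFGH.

Char 1 ('G'): step: R->5, L=2; G->plug->G->R->E->L->E->refl->D->L'->B->R'->F->plug->F
Char 2 ('D'): step: R->6, L=2; D->plug->D->R->H->L->A->refl->B->L'->F->R'->C->plug->C
Char 3 ('H'): step: R->7, L=2; H->plug->H->R->B->L->D->refl->E->L'->E->R'->B->plug->B
Char 4 ('D'): step: R->0, L->3 (L advanced); D->plug->D->R->B->L->B->refl->A->L'->E->R'->E->plug->E
Char 5 ('E'): step: R->1, L=3; E->plug->E->R->G->L->H->refl->F->L'->F->R'->B->plug->B
Char 6 ('C'): step: R->2, L=3; C->plug->C->R->C->L->G->refl->C->L'->A->R'->F->plug->F
Char 7 ('G'): step: R->3, L=3; G->plug->G->R->C->L->G->refl->C->L'->A->R'->F->plug->F
Char 8 ('B'): step: R->4, L=3; B->plug->B->R->D->L->D->refl->E->L'->H->R'->E->plug->E
Char 9 ('E'): step: R->5, L=3; E->plug->E->R->A->L->C->refl->G->L'->C->R'->A->plug->A

Answer: FCBEBFFEA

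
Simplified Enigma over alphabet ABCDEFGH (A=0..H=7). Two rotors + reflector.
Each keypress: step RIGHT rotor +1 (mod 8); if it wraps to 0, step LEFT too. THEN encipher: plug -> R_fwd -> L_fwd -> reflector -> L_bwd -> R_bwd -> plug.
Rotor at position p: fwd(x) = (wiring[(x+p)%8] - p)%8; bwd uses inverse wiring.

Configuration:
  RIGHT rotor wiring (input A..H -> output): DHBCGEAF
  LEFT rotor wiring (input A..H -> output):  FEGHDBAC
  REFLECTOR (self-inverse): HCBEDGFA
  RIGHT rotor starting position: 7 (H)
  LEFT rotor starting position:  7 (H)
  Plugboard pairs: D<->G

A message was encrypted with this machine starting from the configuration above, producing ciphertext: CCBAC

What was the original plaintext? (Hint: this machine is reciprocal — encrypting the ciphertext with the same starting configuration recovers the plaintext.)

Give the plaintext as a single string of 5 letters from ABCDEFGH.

Answer: FDGGG

Derivation:
Char 1 ('C'): step: R->0, L->0 (L advanced); C->plug->C->R->B->L->E->refl->D->L'->E->R'->F->plug->F
Char 2 ('C'): step: R->1, L=0; C->plug->C->R->B->L->E->refl->D->L'->E->R'->G->plug->D
Char 3 ('B'): step: R->2, L=0; B->plug->B->R->A->L->F->refl->G->L'->C->R'->D->plug->G
Char 4 ('A'): step: R->3, L=0; A->plug->A->R->H->L->C->refl->B->L'->F->R'->D->plug->G
Char 5 ('C'): step: R->4, L=0; C->plug->C->R->E->L->D->refl->E->L'->B->R'->D->plug->G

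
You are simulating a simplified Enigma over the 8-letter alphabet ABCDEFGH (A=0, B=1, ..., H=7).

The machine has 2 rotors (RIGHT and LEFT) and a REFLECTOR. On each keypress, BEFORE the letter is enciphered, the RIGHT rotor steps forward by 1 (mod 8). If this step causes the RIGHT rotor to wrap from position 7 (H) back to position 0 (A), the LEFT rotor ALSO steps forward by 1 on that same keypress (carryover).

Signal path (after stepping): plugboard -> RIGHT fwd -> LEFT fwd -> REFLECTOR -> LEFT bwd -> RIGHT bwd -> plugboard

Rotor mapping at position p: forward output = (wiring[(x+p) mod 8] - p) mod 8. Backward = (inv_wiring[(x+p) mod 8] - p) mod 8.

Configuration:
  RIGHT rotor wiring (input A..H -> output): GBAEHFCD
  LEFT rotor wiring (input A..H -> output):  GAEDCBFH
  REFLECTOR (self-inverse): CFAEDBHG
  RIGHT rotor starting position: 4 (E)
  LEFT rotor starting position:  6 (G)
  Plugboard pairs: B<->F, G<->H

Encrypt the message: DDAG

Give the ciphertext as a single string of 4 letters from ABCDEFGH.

Answer: FEBH

Derivation:
Char 1 ('D'): step: R->5, L=6; D->plug->D->R->B->L->B->refl->F->L'->F->R'->B->plug->F
Char 2 ('D'): step: R->6, L=6; D->plug->D->R->D->L->C->refl->A->L'->C->R'->E->plug->E
Char 3 ('A'): step: R->7, L=6; A->plug->A->R->E->L->G->refl->H->L'->A->R'->F->plug->B
Char 4 ('G'): step: R->0, L->7 (L advanced); G->plug->H->R->D->L->F->refl->B->L'->C->R'->G->plug->H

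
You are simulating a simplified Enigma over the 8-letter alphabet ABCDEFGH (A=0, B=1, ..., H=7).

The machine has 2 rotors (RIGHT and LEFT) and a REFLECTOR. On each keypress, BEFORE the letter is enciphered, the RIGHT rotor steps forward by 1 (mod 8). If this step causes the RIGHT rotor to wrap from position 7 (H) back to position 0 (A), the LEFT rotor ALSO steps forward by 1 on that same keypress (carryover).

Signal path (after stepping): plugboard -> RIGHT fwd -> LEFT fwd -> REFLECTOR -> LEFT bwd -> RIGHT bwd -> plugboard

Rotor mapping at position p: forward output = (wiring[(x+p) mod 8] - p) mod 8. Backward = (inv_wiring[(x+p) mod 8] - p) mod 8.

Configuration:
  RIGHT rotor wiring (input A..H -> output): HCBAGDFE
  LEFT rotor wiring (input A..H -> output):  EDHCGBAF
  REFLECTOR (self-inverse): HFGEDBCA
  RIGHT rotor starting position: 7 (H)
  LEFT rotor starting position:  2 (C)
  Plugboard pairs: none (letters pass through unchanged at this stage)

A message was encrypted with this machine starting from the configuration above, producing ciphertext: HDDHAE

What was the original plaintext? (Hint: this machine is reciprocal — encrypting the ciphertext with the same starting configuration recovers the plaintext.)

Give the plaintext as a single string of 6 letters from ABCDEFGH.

Char 1 ('H'): step: R->0, L->3 (L advanced); H->plug->H->R->E->L->C->refl->G->L'->C->R'->B->plug->B
Char 2 ('D'): step: R->1, L=3; D->plug->D->R->F->L->B->refl->F->L'->D->R'->G->plug->G
Char 3 ('D'): step: R->2, L=3; D->plug->D->R->B->L->D->refl->E->L'->H->R'->A->plug->A
Char 4 ('H'): step: R->3, L=3; H->plug->H->R->G->L->A->refl->H->L'->A->R'->C->plug->C
Char 5 ('A'): step: R->4, L=3; A->plug->A->R->C->L->G->refl->C->L'->E->R'->H->plug->H
Char 6 ('E'): step: R->5, L=3; E->plug->E->R->F->L->B->refl->F->L'->D->R'->G->plug->G

Answer: BGACHG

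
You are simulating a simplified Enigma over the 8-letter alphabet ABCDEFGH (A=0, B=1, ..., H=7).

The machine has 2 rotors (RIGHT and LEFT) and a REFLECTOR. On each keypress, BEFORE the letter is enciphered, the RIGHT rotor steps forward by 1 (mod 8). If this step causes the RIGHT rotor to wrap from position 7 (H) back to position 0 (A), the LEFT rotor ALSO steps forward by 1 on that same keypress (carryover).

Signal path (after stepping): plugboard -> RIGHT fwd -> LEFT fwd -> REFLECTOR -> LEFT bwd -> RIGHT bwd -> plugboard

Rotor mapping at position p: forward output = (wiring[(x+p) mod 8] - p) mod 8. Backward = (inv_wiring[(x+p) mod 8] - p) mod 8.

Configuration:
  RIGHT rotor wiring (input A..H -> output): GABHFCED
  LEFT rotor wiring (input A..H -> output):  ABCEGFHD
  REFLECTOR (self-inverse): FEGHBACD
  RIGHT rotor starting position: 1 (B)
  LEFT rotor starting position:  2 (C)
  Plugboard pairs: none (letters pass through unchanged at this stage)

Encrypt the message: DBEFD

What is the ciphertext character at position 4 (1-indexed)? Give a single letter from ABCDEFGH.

Char 1 ('D'): step: R->2, L=2; D->plug->D->R->A->L->A->refl->F->L'->E->R'->G->plug->G
Char 2 ('B'): step: R->3, L=2; B->plug->B->R->C->L->E->refl->B->L'->F->R'->G->plug->G
Char 3 ('E'): step: R->4, L=2; E->plug->E->R->C->L->E->refl->B->L'->F->R'->G->plug->G
Char 4 ('F'): step: R->5, L=2; F->plug->F->R->E->L->F->refl->A->L'->A->R'->H->plug->H

H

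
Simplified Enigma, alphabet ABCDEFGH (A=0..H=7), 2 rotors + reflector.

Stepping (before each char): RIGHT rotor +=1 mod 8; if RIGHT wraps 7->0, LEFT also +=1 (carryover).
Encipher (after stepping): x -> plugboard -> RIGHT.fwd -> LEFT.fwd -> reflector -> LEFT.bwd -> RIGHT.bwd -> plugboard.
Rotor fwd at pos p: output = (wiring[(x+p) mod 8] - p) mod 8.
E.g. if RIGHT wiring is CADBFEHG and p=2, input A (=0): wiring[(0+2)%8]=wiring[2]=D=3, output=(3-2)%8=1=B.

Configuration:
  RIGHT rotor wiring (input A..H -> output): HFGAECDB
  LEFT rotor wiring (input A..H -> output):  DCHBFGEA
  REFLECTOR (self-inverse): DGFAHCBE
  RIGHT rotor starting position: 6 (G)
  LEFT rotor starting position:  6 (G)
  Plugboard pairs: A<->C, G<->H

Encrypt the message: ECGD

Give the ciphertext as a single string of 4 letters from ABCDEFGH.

Answer: CEEH

Derivation:
Char 1 ('E'): step: R->7, L=6; E->plug->E->R->B->L->C->refl->F->L'->C->R'->A->plug->C
Char 2 ('C'): step: R->0, L->7 (L advanced); C->plug->A->R->H->L->F->refl->C->L'->E->R'->E->plug->E
Char 3 ('G'): step: R->1, L=7; G->plug->H->R->G->L->H->refl->E->L'->B->R'->E->plug->E
Char 4 ('D'): step: R->2, L=7; D->plug->D->R->A->L->B->refl->G->L'->F->R'->G->plug->H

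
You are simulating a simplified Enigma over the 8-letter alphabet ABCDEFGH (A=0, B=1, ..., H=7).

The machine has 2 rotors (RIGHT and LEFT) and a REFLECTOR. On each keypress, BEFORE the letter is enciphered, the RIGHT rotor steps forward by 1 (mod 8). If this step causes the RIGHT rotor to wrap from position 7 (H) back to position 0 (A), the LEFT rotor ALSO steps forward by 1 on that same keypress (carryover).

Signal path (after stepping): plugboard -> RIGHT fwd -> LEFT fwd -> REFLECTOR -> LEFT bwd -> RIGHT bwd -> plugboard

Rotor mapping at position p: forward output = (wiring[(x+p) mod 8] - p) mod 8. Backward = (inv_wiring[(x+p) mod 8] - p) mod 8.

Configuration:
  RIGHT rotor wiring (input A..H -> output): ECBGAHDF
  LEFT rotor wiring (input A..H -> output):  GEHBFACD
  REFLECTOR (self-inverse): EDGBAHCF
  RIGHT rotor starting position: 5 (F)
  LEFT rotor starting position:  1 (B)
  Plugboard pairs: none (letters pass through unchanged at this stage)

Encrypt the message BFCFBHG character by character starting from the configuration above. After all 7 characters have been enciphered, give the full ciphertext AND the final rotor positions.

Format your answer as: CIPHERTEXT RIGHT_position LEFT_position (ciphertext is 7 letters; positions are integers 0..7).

Char 1 ('B'): step: R->6, L=1; B->plug->B->R->H->L->F->refl->H->L'->E->R'->D->plug->D
Char 2 ('F'): step: R->7, L=1; F->plug->F->R->B->L->G->refl->C->L'->G->R'->A->plug->A
Char 3 ('C'): step: R->0, L->2 (L advanced); C->plug->C->R->B->L->H->refl->F->L'->A->R'->E->plug->E
Char 4 ('F'): step: R->1, L=2; F->plug->F->R->C->L->D->refl->B->L'->F->R'->C->plug->C
Char 5 ('B'): step: R->2, L=2; B->plug->B->R->E->L->A->refl->E->L'->G->R'->C->plug->C
Char 6 ('H'): step: R->3, L=2; H->plug->H->R->G->L->E->refl->A->L'->E->R'->C->plug->C
Char 7 ('G'): step: R->4, L=2; G->plug->G->R->F->L->B->refl->D->L'->C->R'->H->plug->H
Final: ciphertext=DAECCCH, RIGHT=4, LEFT=2

Answer: DAECCCH 4 2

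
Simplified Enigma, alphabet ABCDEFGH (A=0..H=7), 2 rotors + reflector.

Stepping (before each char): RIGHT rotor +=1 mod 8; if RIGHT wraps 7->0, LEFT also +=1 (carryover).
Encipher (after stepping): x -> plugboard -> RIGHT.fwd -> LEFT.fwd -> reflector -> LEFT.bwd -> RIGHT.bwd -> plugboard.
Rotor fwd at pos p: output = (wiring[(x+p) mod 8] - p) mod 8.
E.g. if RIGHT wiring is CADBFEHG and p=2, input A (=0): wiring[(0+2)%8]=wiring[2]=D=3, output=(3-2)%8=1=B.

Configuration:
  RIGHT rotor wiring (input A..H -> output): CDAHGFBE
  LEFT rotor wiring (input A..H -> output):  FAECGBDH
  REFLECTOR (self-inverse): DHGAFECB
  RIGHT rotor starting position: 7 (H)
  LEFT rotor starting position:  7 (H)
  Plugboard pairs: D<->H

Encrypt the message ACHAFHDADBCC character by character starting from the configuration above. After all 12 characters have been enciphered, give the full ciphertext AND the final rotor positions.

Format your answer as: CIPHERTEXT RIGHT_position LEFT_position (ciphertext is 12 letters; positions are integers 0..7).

Answer: CDCBCCHFGGDG 3 1

Derivation:
Char 1 ('A'): step: R->0, L->0 (L advanced); A->plug->A->R->C->L->E->refl->F->L'->A->R'->C->plug->C
Char 2 ('C'): step: R->1, L=0; C->plug->C->R->G->L->D->refl->A->L'->B->R'->H->plug->D
Char 3 ('H'): step: R->2, L=0; H->plug->D->R->D->L->C->refl->G->L'->E->R'->C->plug->C
Char 4 ('A'): step: R->3, L=0; A->plug->A->R->E->L->G->refl->C->L'->D->R'->B->plug->B
Char 5 ('F'): step: R->4, L=0; F->plug->F->R->H->L->H->refl->B->L'->F->R'->C->plug->C
Char 6 ('H'): step: R->5, L=0; H->plug->D->R->F->L->B->refl->H->L'->H->R'->C->plug->C
Char 7 ('D'): step: R->6, L=0; D->plug->H->R->H->L->H->refl->B->L'->F->R'->D->plug->H
Char 8 ('A'): step: R->7, L=0; A->plug->A->R->F->L->B->refl->H->L'->H->R'->F->plug->F
Char 9 ('D'): step: R->0, L->1 (L advanced); D->plug->H->R->E->L->A->refl->D->L'->B->R'->G->plug->G
Char 10 ('B'): step: R->1, L=1; B->plug->B->R->H->L->E->refl->F->L'->D->R'->G->plug->G
Char 11 ('C'): step: R->2, L=1; C->plug->C->R->E->L->A->refl->D->L'->B->R'->H->plug->D
Char 12 ('C'): step: R->3, L=1; C->plug->C->R->C->L->B->refl->H->L'->A->R'->G->plug->G
Final: ciphertext=CDCBCCHFGGDG, RIGHT=3, LEFT=1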